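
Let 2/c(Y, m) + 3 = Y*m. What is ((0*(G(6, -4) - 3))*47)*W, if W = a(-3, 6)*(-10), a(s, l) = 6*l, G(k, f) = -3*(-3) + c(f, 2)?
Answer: 0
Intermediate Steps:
c(Y, m) = 2/(-3 + Y*m)
G(k, f) = 9 + 2/(-3 + 2*f) (G(k, f) = -3*(-3) + 2/(-3 + f*2) = 9 + 2/(-3 + 2*f))
W = -360 (W = (6*6)*(-10) = 36*(-10) = -360)
((0*(G(6, -4) - 3))*47)*W = ((0*((-25 + 18*(-4))/(-3 + 2*(-4)) - 3))*47)*(-360) = ((0*((-25 - 72)/(-3 - 8) - 3))*47)*(-360) = ((0*(-97/(-11) - 3))*47)*(-360) = ((0*(-1/11*(-97) - 3))*47)*(-360) = ((0*(97/11 - 3))*47)*(-360) = ((0*(64/11))*47)*(-360) = (0*47)*(-360) = 0*(-360) = 0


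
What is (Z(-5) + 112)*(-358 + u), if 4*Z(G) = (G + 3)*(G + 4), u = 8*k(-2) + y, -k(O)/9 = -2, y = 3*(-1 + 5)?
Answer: -22725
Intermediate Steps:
y = 12 (y = 3*4 = 12)
k(O) = 18 (k(O) = -9*(-2) = 18)
u = 156 (u = 8*18 + 12 = 144 + 12 = 156)
Z(G) = (3 + G)*(4 + G)/4 (Z(G) = ((G + 3)*(G + 4))/4 = ((3 + G)*(4 + G))/4 = (3 + G)*(4 + G)/4)
(Z(-5) + 112)*(-358 + u) = ((3 + (¼)*(-5)² + (7/4)*(-5)) + 112)*(-358 + 156) = ((3 + (¼)*25 - 35/4) + 112)*(-202) = ((3 + 25/4 - 35/4) + 112)*(-202) = (½ + 112)*(-202) = (225/2)*(-202) = -22725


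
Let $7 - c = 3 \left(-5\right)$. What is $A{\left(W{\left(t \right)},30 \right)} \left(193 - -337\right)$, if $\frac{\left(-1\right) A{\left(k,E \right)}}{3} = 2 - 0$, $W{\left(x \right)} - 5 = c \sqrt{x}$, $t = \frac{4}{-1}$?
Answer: $-3180$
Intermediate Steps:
$c = 22$ ($c = 7 - 3 \left(-5\right) = 7 - -15 = 7 + 15 = 22$)
$t = -4$ ($t = 4 \left(-1\right) = -4$)
$W{\left(x \right)} = 5 + 22 \sqrt{x}$
$A{\left(k,E \right)} = -6$ ($A{\left(k,E \right)} = - 3 \left(2 - 0\right) = - 3 \left(2 + 0\right) = \left(-3\right) 2 = -6$)
$A{\left(W{\left(t \right)},30 \right)} \left(193 - -337\right) = - 6 \left(193 - -337\right) = - 6 \left(193 + 337\right) = \left(-6\right) 530 = -3180$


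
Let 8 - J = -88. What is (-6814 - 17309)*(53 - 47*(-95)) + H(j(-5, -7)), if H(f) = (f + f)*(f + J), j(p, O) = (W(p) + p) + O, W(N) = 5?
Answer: -108988960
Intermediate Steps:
J = 96 (J = 8 - 1*(-88) = 8 + 88 = 96)
j(p, O) = 5 + O + p (j(p, O) = (5 + p) + O = 5 + O + p)
H(f) = 2*f*(96 + f) (H(f) = (f + f)*(f + 96) = (2*f)*(96 + f) = 2*f*(96 + f))
(-6814 - 17309)*(53 - 47*(-95)) + H(j(-5, -7)) = (-6814 - 17309)*(53 - 47*(-95)) + 2*(5 - 7 - 5)*(96 + (5 - 7 - 5)) = -24123*(53 + 4465) + 2*(-7)*(96 - 7) = -24123*4518 + 2*(-7)*89 = -108987714 - 1246 = -108988960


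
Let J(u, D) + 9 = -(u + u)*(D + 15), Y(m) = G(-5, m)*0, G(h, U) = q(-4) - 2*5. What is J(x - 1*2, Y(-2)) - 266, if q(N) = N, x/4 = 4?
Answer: -695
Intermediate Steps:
x = 16 (x = 4*4 = 16)
G(h, U) = -14 (G(h, U) = -4 - 2*5 = -4 - 10 = -14)
Y(m) = 0 (Y(m) = -14*0 = 0)
J(u, D) = -9 - 2*u*(15 + D) (J(u, D) = -9 - (u + u)*(D + 15) = -9 - 2*u*(15 + D))
J(x - 1*2, Y(-2)) - 266 = (-9 - 30*(16 - 1*2) - 2*0*(16 - 1*2)) - 266 = (-9 - 30*(16 - 2) - 2*0*(16 - 2)) - 266 = (-9 - 30*14 - 2*0*14) - 266 = (-9 - 420 + 0) - 266 = -429 - 266 = -695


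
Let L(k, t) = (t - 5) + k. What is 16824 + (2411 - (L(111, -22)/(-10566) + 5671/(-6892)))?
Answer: 233461661939/12136812 ≈ 19236.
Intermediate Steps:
L(k, t) = -5 + k + t (L(k, t) = (-5 + t) + k = -5 + k + t)
16824 + (2411 - (L(111, -22)/(-10566) + 5671/(-6892))) = 16824 + (2411 - ((-5 + 111 - 22)/(-10566) + 5671/(-6892))) = 16824 + (2411 - (84*(-1/10566) + 5671*(-1/6892))) = 16824 + (2411 - (-14/1761 - 5671/6892)) = 16824 + (2411 - 1*(-10083119/12136812)) = 16824 + (2411 + 10083119/12136812) = 16824 + 29271936851/12136812 = 233461661939/12136812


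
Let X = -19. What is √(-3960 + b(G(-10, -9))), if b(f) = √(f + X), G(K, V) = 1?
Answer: √(-3960 + 3*I*√2) ≈ 0.0337 + 62.929*I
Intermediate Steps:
b(f) = √(-19 + f) (b(f) = √(f - 19) = √(-19 + f))
√(-3960 + b(G(-10, -9))) = √(-3960 + √(-19 + 1)) = √(-3960 + √(-18)) = √(-3960 + 3*I*√2)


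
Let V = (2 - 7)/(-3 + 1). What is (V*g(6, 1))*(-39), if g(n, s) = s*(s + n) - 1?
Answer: -585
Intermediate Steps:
g(n, s) = -1 + s*(n + s) (g(n, s) = s*(n + s) - 1 = -1 + s*(n + s))
V = 5/2 (V = -5/(-2) = -5*(-½) = 5/2 ≈ 2.5000)
(V*g(6, 1))*(-39) = (5*(-1 + 1² + 6*1)/2)*(-39) = (5*(-1 + 1 + 6)/2)*(-39) = ((5/2)*6)*(-39) = 15*(-39) = -585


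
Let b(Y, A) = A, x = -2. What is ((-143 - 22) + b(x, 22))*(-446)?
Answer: 63778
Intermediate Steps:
((-143 - 22) + b(x, 22))*(-446) = ((-143 - 22) + 22)*(-446) = (-165 + 22)*(-446) = -143*(-446) = 63778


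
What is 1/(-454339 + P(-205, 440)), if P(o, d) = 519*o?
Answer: -1/560734 ≈ -1.7834e-6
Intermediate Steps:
1/(-454339 + P(-205, 440)) = 1/(-454339 + 519*(-205)) = 1/(-454339 - 106395) = 1/(-560734) = -1/560734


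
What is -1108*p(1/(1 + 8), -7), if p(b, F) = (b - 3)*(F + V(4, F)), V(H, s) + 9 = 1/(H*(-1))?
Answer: -468130/9 ≈ -52014.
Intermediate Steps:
V(H, s) = -9 - 1/H (V(H, s) = -9 + 1/(H*(-1)) = -9 + 1/(-H) = -9 - 1/H)
p(b, F) = (-3 + b)*(-37/4 + F) (p(b, F) = (b - 3)*(F + (-9 - 1/4)) = (-3 + b)*(F + (-9 - 1*¼)) = (-3 + b)*(F + (-9 - ¼)) = (-3 + b)*(F - 37/4) = (-3 + b)*(-37/4 + F))
-1108*p(1/(1 + 8), -7) = -1108*(111/4 - 3*(-7) - 37/(4*(1 + 8)) - 7/(1 + 8)) = -1108*(111/4 + 21 - 37/4/9 - 7/9) = -1108*(111/4 + 21 - 37/4*⅑ - 7*⅑) = -1108*(111/4 + 21 - 37/36 - 7/9) = -1108*845/18 = -468130/9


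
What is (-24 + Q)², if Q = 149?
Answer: 15625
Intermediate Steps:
(-24 + Q)² = (-24 + 149)² = 125² = 15625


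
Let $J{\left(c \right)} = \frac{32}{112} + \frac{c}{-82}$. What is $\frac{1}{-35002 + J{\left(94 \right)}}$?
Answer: $- \frac{287}{10045821} \approx -2.8569 \cdot 10^{-5}$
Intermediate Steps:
$J{\left(c \right)} = \frac{2}{7} - \frac{c}{82}$ ($J{\left(c \right)} = 32 \cdot \frac{1}{112} + c \left(- \frac{1}{82}\right) = \frac{2}{7} - \frac{c}{82}$)
$\frac{1}{-35002 + J{\left(94 \right)}} = \frac{1}{-35002 + \left(\frac{2}{7} - \frac{47}{41}\right)} = \frac{1}{-35002 - \frac{247}{287}} = \frac{1}{- \frac{10045821}{287}} = - \frac{287}{10045821}$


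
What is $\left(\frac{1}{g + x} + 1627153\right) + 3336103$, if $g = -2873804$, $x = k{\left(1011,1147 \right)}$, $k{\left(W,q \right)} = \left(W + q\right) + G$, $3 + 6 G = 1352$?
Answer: $\frac{85509590003906}{17228527} \approx 4.9633 \cdot 10^{6}$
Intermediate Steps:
$G = \frac{1349}{6}$ ($G = - \frac{1}{2} + \frac{1}{6} \cdot 1352 = - \frac{1}{2} + \frac{676}{3} = \frac{1349}{6} \approx 224.83$)
$k{\left(W,q \right)} = \frac{1349}{6} + W + q$ ($k{\left(W,q \right)} = \left(W + q\right) + \frac{1349}{6} = \frac{1349}{6} + W + q$)
$x = \frac{14297}{6}$ ($x = \frac{1349}{6} + 1011 + 1147 = \frac{14297}{6} \approx 2382.8$)
$\left(\frac{1}{g + x} + 1627153\right) + 3336103 = \left(\frac{1}{-2873804 + \frac{14297}{6}} + 1627153\right) + 3336103 = \left(\frac{1}{- \frac{17228527}{6}} + 1627153\right) + 3336103 = \left(- \frac{6}{17228527} + 1627153\right) + 3336103 = \frac{28033449393625}{17228527} + 3336103 = \frac{85509590003906}{17228527}$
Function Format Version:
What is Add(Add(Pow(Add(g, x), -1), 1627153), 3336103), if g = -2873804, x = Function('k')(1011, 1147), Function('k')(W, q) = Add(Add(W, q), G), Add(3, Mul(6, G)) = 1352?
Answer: Rational(85509590003906, 17228527) ≈ 4.9633e+6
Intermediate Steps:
G = Rational(1349, 6) (G = Add(Rational(-1, 2), Mul(Rational(1, 6), 1352)) = Add(Rational(-1, 2), Rational(676, 3)) = Rational(1349, 6) ≈ 224.83)
Function('k')(W, q) = Add(Rational(1349, 6), W, q) (Function('k')(W, q) = Add(Add(W, q), Rational(1349, 6)) = Add(Rational(1349, 6), W, q))
x = Rational(14297, 6) (x = Add(Rational(1349, 6), 1011, 1147) = Rational(14297, 6) ≈ 2382.8)
Add(Add(Pow(Add(g, x), -1), 1627153), 3336103) = Add(Add(Pow(Add(-2873804, Rational(14297, 6)), -1), 1627153), 3336103) = Add(Add(Pow(Rational(-17228527, 6), -1), 1627153), 3336103) = Add(Add(Rational(-6, 17228527), 1627153), 3336103) = Add(Rational(28033449393625, 17228527), 3336103) = Rational(85509590003906, 17228527)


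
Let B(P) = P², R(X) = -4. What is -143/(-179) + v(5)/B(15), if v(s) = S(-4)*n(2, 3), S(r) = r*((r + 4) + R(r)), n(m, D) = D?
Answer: 13589/13425 ≈ 1.0122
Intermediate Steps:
S(r) = r² (S(r) = r*((r + 4) - 4) = r*((4 + r) - 4) = r*r = r²)
v(s) = 48 (v(s) = (-4)²*3 = 16*3 = 48)
-143/(-179) + v(5)/B(15) = -143/(-179) + 48/(15²) = -143*(-1/179) + 48/225 = 143/179 + 48*(1/225) = 143/179 + 16/75 = 13589/13425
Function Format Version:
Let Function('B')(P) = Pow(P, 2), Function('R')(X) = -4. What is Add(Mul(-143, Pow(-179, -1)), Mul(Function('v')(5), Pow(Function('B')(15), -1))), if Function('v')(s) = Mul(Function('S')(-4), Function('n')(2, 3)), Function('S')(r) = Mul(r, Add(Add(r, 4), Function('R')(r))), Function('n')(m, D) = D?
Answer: Rational(13589, 13425) ≈ 1.0122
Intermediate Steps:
Function('S')(r) = Pow(r, 2) (Function('S')(r) = Mul(r, Add(Add(r, 4), -4)) = Mul(r, Add(Add(4, r), -4)) = Mul(r, r) = Pow(r, 2))
Function('v')(s) = 48 (Function('v')(s) = Mul(Pow(-4, 2), 3) = Mul(16, 3) = 48)
Add(Mul(-143, Pow(-179, -1)), Mul(Function('v')(5), Pow(Function('B')(15), -1))) = Add(Mul(-143, Pow(-179, -1)), Mul(48, Pow(Pow(15, 2), -1))) = Add(Mul(-143, Rational(-1, 179)), Mul(48, Pow(225, -1))) = Add(Rational(143, 179), Mul(48, Rational(1, 225))) = Add(Rational(143, 179), Rational(16, 75)) = Rational(13589, 13425)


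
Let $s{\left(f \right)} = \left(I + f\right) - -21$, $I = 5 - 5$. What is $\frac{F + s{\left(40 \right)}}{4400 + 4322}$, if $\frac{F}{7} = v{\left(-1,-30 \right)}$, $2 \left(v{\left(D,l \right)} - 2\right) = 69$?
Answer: $\frac{633}{17444} \approx 0.036288$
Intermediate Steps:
$v{\left(D,l \right)} = \frac{73}{2}$ ($v{\left(D,l \right)} = 2 + \frac{1}{2} \cdot 69 = 2 + \frac{69}{2} = \frac{73}{2}$)
$I = 0$
$F = \frac{511}{2}$ ($F = 7 \cdot \frac{73}{2} = \frac{511}{2} \approx 255.5$)
$s{\left(f \right)} = 21 + f$ ($s{\left(f \right)} = \left(0 + f\right) - -21 = f + 21 = 21 + f$)
$\frac{F + s{\left(40 \right)}}{4400 + 4322} = \frac{\frac{511}{2} + \left(21 + 40\right)}{4400 + 4322} = \frac{\frac{511}{2} + 61}{8722} = \frac{633}{2} \cdot \frac{1}{8722} = \frac{633}{17444}$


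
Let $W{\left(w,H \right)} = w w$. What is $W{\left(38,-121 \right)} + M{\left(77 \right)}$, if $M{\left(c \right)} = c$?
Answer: $1521$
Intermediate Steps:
$W{\left(w,H \right)} = w^{2}$
$W{\left(38,-121 \right)} + M{\left(77 \right)} = 38^{2} + 77 = 1444 + 77 = 1521$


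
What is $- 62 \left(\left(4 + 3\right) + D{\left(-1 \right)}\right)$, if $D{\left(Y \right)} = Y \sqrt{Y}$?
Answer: $-434 + 62 i \approx -434.0 + 62.0 i$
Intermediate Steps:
$D{\left(Y \right)} = Y^{\frac{3}{2}}$
$- 62 \left(\left(4 + 3\right) + D{\left(-1 \right)}\right) = - 62 \left(\left(4 + 3\right) + \left(-1\right)^{\frac{3}{2}}\right) = - 62 \left(7 - i\right) = -434 + 62 i$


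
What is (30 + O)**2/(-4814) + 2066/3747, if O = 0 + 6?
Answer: 2544806/9019029 ≈ 0.28216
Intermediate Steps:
O = 6
(30 + O)**2/(-4814) + 2066/3747 = (30 + 6)**2/(-4814) + 2066/3747 = 36**2*(-1/4814) + 2066*(1/3747) = 1296*(-1/4814) + 2066/3747 = -648/2407 + 2066/3747 = 2544806/9019029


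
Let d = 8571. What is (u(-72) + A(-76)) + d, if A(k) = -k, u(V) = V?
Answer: 8575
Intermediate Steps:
(u(-72) + A(-76)) + d = (-72 - 1*(-76)) + 8571 = (-72 + 76) + 8571 = 4 + 8571 = 8575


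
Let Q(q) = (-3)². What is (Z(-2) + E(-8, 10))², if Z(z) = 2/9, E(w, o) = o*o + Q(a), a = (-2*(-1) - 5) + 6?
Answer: 966289/81 ≈ 11930.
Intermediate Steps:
a = 3 (a = (2 - 5) + 6 = -3 + 6 = 3)
Q(q) = 9
E(w, o) = 9 + o² (E(w, o) = o*o + 9 = o² + 9 = 9 + o²)
Z(z) = 2/9 (Z(z) = 2*(⅑) = 2/9)
(Z(-2) + E(-8, 10))² = (2/9 + (9 + 10²))² = (2/9 + (9 + 100))² = (2/9 + 109)² = (983/9)² = 966289/81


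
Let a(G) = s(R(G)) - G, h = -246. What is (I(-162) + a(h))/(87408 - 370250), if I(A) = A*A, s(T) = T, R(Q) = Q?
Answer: -13122/141421 ≈ -0.092787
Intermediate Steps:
I(A) = A**2
a(G) = 0 (a(G) = G - G = 0)
(I(-162) + a(h))/(87408 - 370250) = ((-162)**2 + 0)/(87408 - 370250) = (26244 + 0)/(-282842) = 26244*(-1/282842) = -13122/141421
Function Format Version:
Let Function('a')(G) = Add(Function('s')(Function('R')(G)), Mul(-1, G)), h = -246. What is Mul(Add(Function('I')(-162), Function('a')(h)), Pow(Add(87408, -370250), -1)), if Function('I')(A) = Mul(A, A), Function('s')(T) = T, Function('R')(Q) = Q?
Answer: Rational(-13122, 141421) ≈ -0.092787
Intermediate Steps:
Function('I')(A) = Pow(A, 2)
Function('a')(G) = 0 (Function('a')(G) = Add(G, Mul(-1, G)) = 0)
Mul(Add(Function('I')(-162), Function('a')(h)), Pow(Add(87408, -370250), -1)) = Mul(Add(Pow(-162, 2), 0), Pow(Add(87408, -370250), -1)) = Mul(Add(26244, 0), Pow(-282842, -1)) = Mul(26244, Rational(-1, 282842)) = Rational(-13122, 141421)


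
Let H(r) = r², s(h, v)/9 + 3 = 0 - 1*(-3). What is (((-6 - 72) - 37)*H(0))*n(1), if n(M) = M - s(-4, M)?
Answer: 0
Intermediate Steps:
s(h, v) = 0 (s(h, v) = -27 + 9*(0 - 1*(-3)) = -27 + 9*(0 + 3) = -27 + 9*3 = -27 + 27 = 0)
n(M) = M (n(M) = M - 1*0 = M + 0 = M)
(((-6 - 72) - 37)*H(0))*n(1) = (((-6 - 72) - 37)*0²)*1 = ((-78 - 37)*0)*1 = -115*0*1 = 0*1 = 0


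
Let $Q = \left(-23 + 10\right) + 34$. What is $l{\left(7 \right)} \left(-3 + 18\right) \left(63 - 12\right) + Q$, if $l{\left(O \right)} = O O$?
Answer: $37506$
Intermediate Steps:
$l{\left(O \right)} = O^{2}$
$Q = 21$ ($Q = -13 + 34 = 21$)
$l{\left(7 \right)} \left(-3 + 18\right) \left(63 - 12\right) + Q = 7^{2} \left(-3 + 18\right) \left(63 - 12\right) + 21 = 49 \cdot 15 \cdot 51 + 21 = 49 \cdot 765 + 21 = 37485 + 21 = 37506$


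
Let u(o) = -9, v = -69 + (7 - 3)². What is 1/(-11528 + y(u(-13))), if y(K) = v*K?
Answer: -1/11051 ≈ -9.0490e-5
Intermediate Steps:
v = -53 (v = -69 + 4² = -69 + 16 = -53)
y(K) = -53*K
1/(-11528 + y(u(-13))) = 1/(-11528 - 53*(-9)) = 1/(-11528 + 477) = 1/(-11051) = -1/11051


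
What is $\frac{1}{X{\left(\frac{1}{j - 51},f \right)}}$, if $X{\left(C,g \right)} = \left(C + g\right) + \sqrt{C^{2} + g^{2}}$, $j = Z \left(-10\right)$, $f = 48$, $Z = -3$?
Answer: $- \frac{1007}{96} + \frac{\sqrt{1016065}}{96} \approx 0.010422$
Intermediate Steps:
$j = 30$ ($j = \left(-3\right) \left(-10\right) = 30$)
$X{\left(C,g \right)} = C + g + \sqrt{C^{2} + g^{2}}$
$\frac{1}{X{\left(\frac{1}{j - 51},f \right)}} = \frac{1}{\frac{1}{30 - 51} + 48 + \sqrt{\left(\frac{1}{30 - 51}\right)^{2} + 48^{2}}} = \frac{1}{\frac{1}{-21} + 48 + \sqrt{\left(\frac{1}{-21}\right)^{2} + 2304}} = \frac{1}{- \frac{1}{21} + 48 + \sqrt{\left(- \frac{1}{21}\right)^{2} + 2304}} = \frac{1}{- \frac{1}{21} + 48 + \sqrt{\frac{1}{441} + 2304}} = \frac{1}{- \frac{1}{21} + 48 + \sqrt{\frac{1016065}{441}}} = \frac{1}{- \frac{1}{21} + 48 + \frac{\sqrt{1016065}}{21}} = \frac{1}{\frac{1007}{21} + \frac{\sqrt{1016065}}{21}}$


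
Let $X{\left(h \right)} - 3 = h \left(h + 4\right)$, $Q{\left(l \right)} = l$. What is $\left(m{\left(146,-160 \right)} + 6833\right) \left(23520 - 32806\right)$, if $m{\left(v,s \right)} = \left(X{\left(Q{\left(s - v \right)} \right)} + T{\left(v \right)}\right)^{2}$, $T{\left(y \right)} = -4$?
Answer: $-79300580515644$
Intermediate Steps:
$X{\left(h \right)} = 3 + h \left(4 + h\right)$ ($X{\left(h \right)} = 3 + h \left(h + 4\right) = 3 + h \left(4 + h\right)$)
$m{\left(v,s \right)} = \left(-1 + \left(s - v\right)^{2} - 4 v + 4 s\right)^{2}$ ($m{\left(v,s \right)} = \left(\left(3 + \left(s - v\right)^{2} + 4 \left(s - v\right)\right) - 4\right)^{2} = \left(\left(3 + \left(s - v\right)^{2} + \left(- 4 v + 4 s\right)\right) - 4\right)^{2} = \left(\left(3 + \left(s - v\right)^{2} - 4 v + 4 s\right) - 4\right)^{2} = \left(-1 + \left(s - v\right)^{2} - 4 v + 4 s\right)^{2}$)
$\left(m{\left(146,-160 \right)} + 6833\right) \left(23520 - 32806\right) = \left(\left(-1 + \left(-160 - 146\right)^{2} - 584 + 4 \left(-160\right)\right)^{2} + 6833\right) \left(23520 - 32806\right) = \left(\left(-1 + \left(-160 - 146\right)^{2} - 584 - 640\right)^{2} + 6833\right) \left(-9286\right) = \left(\left(-1 + \left(-306\right)^{2} - 584 - 640\right)^{2} + 6833\right) \left(-9286\right) = \left(\left(-1 + 93636 - 584 - 640\right)^{2} + 6833\right) \left(-9286\right) = \left(92411^{2} + 6833\right) \left(-9286\right) = \left(8539792921 + 6833\right) \left(-9286\right) = 8539799754 \left(-9286\right) = -79300580515644$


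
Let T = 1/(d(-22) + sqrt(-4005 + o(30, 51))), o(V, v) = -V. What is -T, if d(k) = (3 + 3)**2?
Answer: I/(sqrt(4035) - 36*I) ≈ -0.006753 + 0.011916*I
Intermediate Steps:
d(k) = 36 (d(k) = 6**2 = 36)
T = 1/(36 + I*sqrt(4035)) (T = 1/(36 + sqrt(-4005 - 1*30)) = 1/(36 + sqrt(-4005 - 30)) = 1/(36 + sqrt(-4035)) = 1/(36 + I*sqrt(4035)) ≈ 0.006753 - 0.011916*I)
-T = -(12/1777 - I*sqrt(4035)/5331) = -12/1777 + I*sqrt(4035)/5331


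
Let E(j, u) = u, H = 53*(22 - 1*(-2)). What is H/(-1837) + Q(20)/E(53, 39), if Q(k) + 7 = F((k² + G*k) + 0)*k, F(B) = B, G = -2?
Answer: 13163933/71643 ≈ 183.74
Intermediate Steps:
H = 1272 (H = 53*(22 + 2) = 53*24 = 1272)
Q(k) = -7 + k*(k² - 2*k) (Q(k) = -7 + ((k² - 2*k) + 0)*k = -7 + (k² - 2*k)*k = -7 + k*(k² - 2*k))
H/(-1837) + Q(20)/E(53, 39) = 1272/(-1837) + (-7 + 20²*(-2 + 20))/39 = 1272*(-1/1837) + (-7 + 400*18)*(1/39) = -1272/1837 + (-7 + 7200)*(1/39) = -1272/1837 + 7193*(1/39) = -1272/1837 + 7193/39 = 13163933/71643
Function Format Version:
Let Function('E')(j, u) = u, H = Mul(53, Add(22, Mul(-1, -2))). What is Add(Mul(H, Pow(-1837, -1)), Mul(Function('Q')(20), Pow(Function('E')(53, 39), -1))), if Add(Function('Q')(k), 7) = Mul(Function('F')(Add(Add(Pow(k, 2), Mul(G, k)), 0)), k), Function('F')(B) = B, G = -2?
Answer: Rational(13163933, 71643) ≈ 183.74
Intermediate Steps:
H = 1272 (H = Mul(53, Add(22, 2)) = Mul(53, 24) = 1272)
Function('Q')(k) = Add(-7, Mul(k, Add(Pow(k, 2), Mul(-2, k)))) (Function('Q')(k) = Add(-7, Mul(Add(Add(Pow(k, 2), Mul(-2, k)), 0), k)) = Add(-7, Mul(Add(Pow(k, 2), Mul(-2, k)), k)) = Add(-7, Mul(k, Add(Pow(k, 2), Mul(-2, k)))))
Add(Mul(H, Pow(-1837, -1)), Mul(Function('Q')(20), Pow(Function('E')(53, 39), -1))) = Add(Mul(1272, Pow(-1837, -1)), Mul(Add(-7, Mul(Pow(20, 2), Add(-2, 20))), Pow(39, -1))) = Add(Mul(1272, Rational(-1, 1837)), Mul(Add(-7, Mul(400, 18)), Rational(1, 39))) = Add(Rational(-1272, 1837), Mul(Add(-7, 7200), Rational(1, 39))) = Add(Rational(-1272, 1837), Mul(7193, Rational(1, 39))) = Add(Rational(-1272, 1837), Rational(7193, 39)) = Rational(13163933, 71643)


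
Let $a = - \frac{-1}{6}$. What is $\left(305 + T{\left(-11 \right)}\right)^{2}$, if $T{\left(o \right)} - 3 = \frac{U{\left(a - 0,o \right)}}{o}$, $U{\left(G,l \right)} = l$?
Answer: $95481$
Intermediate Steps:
$a = \frac{1}{6}$ ($a = - \frac{-1}{6} = \left(-1\right) \left(- \frac{1}{6}\right) = \frac{1}{6} \approx 0.16667$)
$T{\left(o \right)} = 4$ ($T{\left(o \right)} = 3 + \frac{o}{o} = 3 + 1 = 4$)
$\left(305 + T{\left(-11 \right)}\right)^{2} = \left(305 + 4\right)^{2} = 309^{2} = 95481$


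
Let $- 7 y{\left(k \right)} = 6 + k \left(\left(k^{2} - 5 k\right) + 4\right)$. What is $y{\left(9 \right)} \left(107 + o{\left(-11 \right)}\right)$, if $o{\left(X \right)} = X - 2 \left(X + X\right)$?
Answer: $-7320$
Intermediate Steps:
$y{\left(k \right)} = - \frac{6}{7} - \frac{k \left(4 + k^{2} - 5 k\right)}{7}$ ($y{\left(k \right)} = - \frac{6 + k \left(\left(k^{2} - 5 k\right) + 4\right)}{7} = - \frac{6 + k \left(4 + k^{2} - 5 k\right)}{7} = - \frac{6}{7} - \frac{k \left(4 + k^{2} - 5 k\right)}{7}$)
$o{\left(X \right)} = - 3 X$ ($o{\left(X \right)} = X - 2 \cdot 2 X = X - 4 X = - 3 X$)
$y{\left(9 \right)} \left(107 + o{\left(-11 \right)}\right) = \left(- \frac{6}{7} - \frac{36}{7} - \frac{9^{3}}{7} + \frac{5 \cdot 9^{2}}{7}\right) \left(107 - -33\right) = \left(- \frac{6}{7} - \frac{36}{7} - \frac{729}{7} + \frac{5}{7} \cdot 81\right) \left(107 + 33\right) = \left(- \frac{6}{7} - \frac{36}{7} - \frac{729}{7} + \frac{405}{7}\right) 140 = \left(- \frac{366}{7}\right) 140 = -7320$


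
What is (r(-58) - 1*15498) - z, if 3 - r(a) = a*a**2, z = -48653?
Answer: 228270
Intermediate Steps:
r(a) = 3 - a**3 (r(a) = 3 - a*a**2 = 3 - a**3)
(r(-58) - 1*15498) - z = ((3 - 1*(-58)**3) - 1*15498) - 1*(-48653) = ((3 - 1*(-195112)) - 15498) + 48653 = ((3 + 195112) - 15498) + 48653 = (195115 - 15498) + 48653 = 179617 + 48653 = 228270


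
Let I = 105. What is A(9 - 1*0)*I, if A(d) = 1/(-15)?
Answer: -7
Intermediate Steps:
A(d) = -1/15
A(9 - 1*0)*I = -1/15*105 = -7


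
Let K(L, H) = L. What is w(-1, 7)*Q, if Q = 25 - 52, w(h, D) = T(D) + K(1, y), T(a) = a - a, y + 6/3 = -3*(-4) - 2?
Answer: -27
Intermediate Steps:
y = 8 (y = -2 + (-3*(-4) - 2) = -2 + (12 - 2) = -2 + 10 = 8)
T(a) = 0
w(h, D) = 1 (w(h, D) = 0 + 1 = 1)
Q = -27
w(-1, 7)*Q = 1*(-27) = -27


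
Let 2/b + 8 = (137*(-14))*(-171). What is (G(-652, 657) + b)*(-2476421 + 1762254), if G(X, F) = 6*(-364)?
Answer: 255774082566913/163985 ≈ 1.5597e+9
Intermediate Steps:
b = 1/163985 (b = 2/(-8 + (137*(-14))*(-171)) = 2/(-8 - 1918*(-171)) = 2/(-8 + 327978) = 2/327970 = 2*(1/327970) = 1/163985 ≈ 6.0981e-6)
G(X, F) = -2184
(G(-652, 657) + b)*(-2476421 + 1762254) = (-2184 + 1/163985)*(-2476421 + 1762254) = -358143239/163985*(-714167) = 255774082566913/163985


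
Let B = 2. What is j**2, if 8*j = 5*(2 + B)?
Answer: 25/4 ≈ 6.2500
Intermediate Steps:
j = 5/2 (j = (5*(2 + 2))/8 = (5*4)/8 = (1/8)*20 = 5/2 ≈ 2.5000)
j**2 = (5/2)**2 = 25/4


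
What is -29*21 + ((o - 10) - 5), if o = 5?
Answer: -619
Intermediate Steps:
-29*21 + ((o - 10) - 5) = -29*21 + ((5 - 10) - 5) = -609 + (-5 - 5) = -609 - 10 = -619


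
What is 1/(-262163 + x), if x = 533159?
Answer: 1/270996 ≈ 3.6901e-6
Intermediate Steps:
1/(-262163 + x) = 1/(-262163 + 533159) = 1/270996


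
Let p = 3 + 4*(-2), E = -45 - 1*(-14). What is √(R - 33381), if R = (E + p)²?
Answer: 3*I*√3565 ≈ 179.12*I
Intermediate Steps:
E = -31 (E = -45 + 14 = -31)
p = -5 (p = 3 - 8 = -5)
R = 1296 (R = (-31 - 5)² = (-36)² = 1296)
√(R - 33381) = √(1296 - 33381) = √(-32085) = 3*I*√3565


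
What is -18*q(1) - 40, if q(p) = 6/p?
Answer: -148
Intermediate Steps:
-18*q(1) - 40 = -108/1 - 40 = -108 - 40 = -148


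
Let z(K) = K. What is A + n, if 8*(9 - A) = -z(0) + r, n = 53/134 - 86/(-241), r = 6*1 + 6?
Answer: 133251/16147 ≈ 8.2524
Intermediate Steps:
r = 12 (r = 6 + 6 = 12)
n = 24297/32294 (n = 53*(1/134) - 86*(-1/241) = 53/134 + 86/241 = 24297/32294 ≈ 0.75237)
A = 15/2 (A = 9 - (-1*0 + 12)/8 = 9 - (0 + 12)/8 = 9 - ⅛*12 = 9 - 3/2 = 15/2 ≈ 7.5000)
A + n = 15/2 + 24297/32294 = 133251/16147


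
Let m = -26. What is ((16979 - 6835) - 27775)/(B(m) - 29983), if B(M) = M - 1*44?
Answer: 17631/30053 ≈ 0.58666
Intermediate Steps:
B(M) = -44 + M (B(M) = M - 44 = -44 + M)
((16979 - 6835) - 27775)/(B(m) - 29983) = ((16979 - 6835) - 27775)/((-44 - 26) - 29983) = (10144 - 27775)/(-70 - 29983) = -17631/(-30053) = -17631*(-1/30053) = 17631/30053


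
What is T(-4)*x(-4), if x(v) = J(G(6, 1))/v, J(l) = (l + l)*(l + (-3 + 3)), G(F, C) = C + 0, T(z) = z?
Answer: 2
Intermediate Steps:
G(F, C) = C
J(l) = 2*l² (J(l) = (2*l)*(l + 0) = (2*l)*l = 2*l²)
x(v) = 2/v (x(v) = (2*1²)/v = (2*1)/v = 2/v)
T(-4)*x(-4) = -8/(-4) = -8*(-1)/4 = -4*(-½) = 2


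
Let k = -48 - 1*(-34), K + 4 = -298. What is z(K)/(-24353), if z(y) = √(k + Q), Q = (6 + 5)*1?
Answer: -I*√3/24353 ≈ -7.1123e-5*I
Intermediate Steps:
K = -302 (K = -4 - 298 = -302)
Q = 11 (Q = 11*1 = 11)
k = -14 (k = -48 + 34 = -14)
z(y) = I*√3 (z(y) = √(-14 + 11) = √(-3) = I*√3)
z(K)/(-24353) = (I*√3)/(-24353) = (I*√3)*(-1/24353) = -I*√3/24353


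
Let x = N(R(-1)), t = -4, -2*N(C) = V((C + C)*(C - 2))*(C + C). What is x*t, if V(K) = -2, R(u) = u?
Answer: 8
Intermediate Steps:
N(C) = 2*C (N(C) = -(-1)*(C + C) = -(-1)*2*C = -(-2)*C = 2*C)
x = -2 (x = 2*(-1) = -2)
x*t = -2*(-4) = 8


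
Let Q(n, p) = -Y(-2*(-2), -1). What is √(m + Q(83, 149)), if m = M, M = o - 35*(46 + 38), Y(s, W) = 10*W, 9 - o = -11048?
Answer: 3*√903 ≈ 90.150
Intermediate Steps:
o = 11057 (o = 9 - 1*(-11048) = 9 + 11048 = 11057)
M = 8117 (M = 11057 - 35*(46 + 38) = 11057 - 35*84 = 11057 - 2940 = 8117)
Q(n, p) = 10 (Q(n, p) = -10*(-1) = -1*(-10) = 10)
m = 8117
√(m + Q(83, 149)) = √(8117 + 10) = √8127 = 3*√903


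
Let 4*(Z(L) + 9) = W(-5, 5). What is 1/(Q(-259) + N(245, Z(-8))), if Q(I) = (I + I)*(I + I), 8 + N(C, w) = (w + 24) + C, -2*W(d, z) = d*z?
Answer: 8/2148633 ≈ 3.7233e-6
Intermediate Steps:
W(d, z) = -d*z/2
Z(L) = -47/8 (Z(L) = -9 + (-½*(-5)*5)/4 = -9 + (¼)*(25/2) = -9 + 25/8 = -47/8)
N(C, w) = 16 + C + w (N(C, w) = -8 + ((w + 24) + C) = -8 + ((24 + w) + C) = -8 + (24 + C + w) = 16 + C + w)
Q(I) = 4*I² (Q(I) = (2*I)*(2*I) = 4*I²)
1/(Q(-259) + N(245, Z(-8))) = 1/(4*(-259)² + (16 + 245 - 47/8)) = 1/(4*67081 + 2041/8) = 1/(268324 + 2041/8) = 1/(2148633/8) = 8/2148633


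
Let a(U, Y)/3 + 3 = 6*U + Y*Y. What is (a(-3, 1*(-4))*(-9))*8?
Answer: 1080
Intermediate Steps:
a(U, Y) = -9 + 3*Y² + 18*U (a(U, Y) = -9 + 3*(6*U + Y*Y) = -9 + 3*(6*U + Y²) = -9 + 3*(Y² + 6*U) = -9 + (3*Y² + 18*U) = -9 + 3*Y² + 18*U)
(a(-3, 1*(-4))*(-9))*8 = ((-9 + 3*(1*(-4))² + 18*(-3))*(-9))*8 = ((-9 + 3*(-4)² - 54)*(-9))*8 = ((-9 + 3*16 - 54)*(-9))*8 = ((-9 + 48 - 54)*(-9))*8 = -15*(-9)*8 = 135*8 = 1080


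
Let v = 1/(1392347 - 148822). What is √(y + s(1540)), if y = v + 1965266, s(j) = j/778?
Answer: √18394585829488365887761/96746245 ≈ 1401.9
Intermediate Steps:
s(j) = j/778 (s(j) = j*(1/778) = j/778)
v = 1/1243525 ≈ 8.0417e-7
y = 2443857402651/1243525 (y = 1/1243525 + 1965266 = 2443857402651/1243525 ≈ 1.9653e+6)
√(y + s(1540)) = √(2443857402651/1243525 + (1/778)*1540) = √(2443857402651/1243525 + 770/389) = √(950661487145489/483731225) = √18394585829488365887761/96746245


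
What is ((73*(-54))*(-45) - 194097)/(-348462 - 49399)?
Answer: 16707/397861 ≈ 0.041992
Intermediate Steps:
((73*(-54))*(-45) - 194097)/(-348462 - 49399) = (-3942*(-45) - 194097)/(-397861) = (177390 - 194097)*(-1/397861) = -16707*(-1/397861) = 16707/397861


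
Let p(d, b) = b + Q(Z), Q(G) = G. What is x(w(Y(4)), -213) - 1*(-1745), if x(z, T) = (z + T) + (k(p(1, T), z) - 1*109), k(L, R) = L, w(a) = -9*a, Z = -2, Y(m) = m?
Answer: 1172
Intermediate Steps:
p(d, b) = -2 + b (p(d, b) = b - 2 = -2 + b)
x(z, T) = -111 + z + 2*T (x(z, T) = (z + T) + ((-2 + T) - 1*109) = (T + z) + ((-2 + T) - 109) = (T + z) + (-111 + T) = -111 + z + 2*T)
x(w(Y(4)), -213) - 1*(-1745) = (-111 - 9*4 + 2*(-213)) - 1*(-1745) = (-111 - 36 - 426) + 1745 = -573 + 1745 = 1172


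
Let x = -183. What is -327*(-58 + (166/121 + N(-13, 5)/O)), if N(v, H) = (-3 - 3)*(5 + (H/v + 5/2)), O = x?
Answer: 1769479077/95953 ≈ 18441.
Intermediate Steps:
O = -183
N(v, H) = -45 - 6*H/v (N(v, H) = -6*(5 + (H/v + 5*(1/2))) = -6*(5 + (H/v + 5/2)) = -6*(5 + (5/2 + H/v)) = -6*(15/2 + H/v) = -45 - 6*H/v)
-327*(-58 + (166/121 + N(-13, 5)/O)) = -327*(-58 + (166/121 + (-45 - 6*5/(-13))/(-183))) = -327*(-58 + (166*(1/121) + (-45 - 6*5*(-1/13))*(-1/183))) = -327*(-58 + (166/121 + (-45 + 30/13)*(-1/183))) = -327*(-58 + (166/121 - 555/13*(-1/183))) = -327*(-58 + (166/121 + 185/793)) = -327*(-58 + 154023/95953) = -327*(-5411251/95953) = 1769479077/95953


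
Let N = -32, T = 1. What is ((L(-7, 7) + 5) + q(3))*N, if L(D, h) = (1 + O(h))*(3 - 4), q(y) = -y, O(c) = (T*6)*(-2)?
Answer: -416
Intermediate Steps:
O(c) = -12 (O(c) = (1*6)*(-2) = 6*(-2) = -12)
L(D, h) = 11 (L(D, h) = (1 - 12)*(3 - 4) = -11*(-1) = 11)
((L(-7, 7) + 5) + q(3))*N = ((11 + 5) - 1*3)*(-32) = (16 - 3)*(-32) = 13*(-32) = -416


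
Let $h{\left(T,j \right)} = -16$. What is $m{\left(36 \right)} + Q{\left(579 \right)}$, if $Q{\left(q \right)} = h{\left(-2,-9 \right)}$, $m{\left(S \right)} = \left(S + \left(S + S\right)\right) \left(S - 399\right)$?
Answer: $-39220$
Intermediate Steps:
$m{\left(S \right)} = 3 S \left(-399 + S\right)$ ($m{\left(S \right)} = \left(S + 2 S\right) \left(-399 + S\right) = 3 S \left(-399 + S\right)$)
$Q{\left(q \right)} = -16$
$m{\left(36 \right)} + Q{\left(579 \right)} = 3 \cdot 36 \left(-399 + 36\right) - 16 = 3 \cdot 36 \left(-363\right) - 16 = -39204 - 16 = -39220$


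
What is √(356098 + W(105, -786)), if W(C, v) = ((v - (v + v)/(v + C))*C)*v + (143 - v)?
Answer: √3370827081543/227 ≈ 8088.0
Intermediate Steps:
W(C, v) = 143 - v + C*v*(v - 2*v/(C + v)) (W(C, v) = ((v - 2*v/(C + v))*C)*v + (143 - v) = (C*(v - 2*v/(C + v)))*v + (143 - v) = C*v*(v - 2*v/(C + v)) + (143 - v) = 143 - v + C*v*(v - 2*v/(C + v)))
√(356098 + W(105, -786)) = √(356098 + (-1*(-786)² + 143*105 + 143*(-786) + 105*(-786)³ + 105²*(-786)² - 1*105*(-786) - 2*105*(-786)²)/(105 - 786)) = √(356098 + (-1*617796 + 15015 - 112398 + 105*(-485587656) + 11025*617796 + 82530 - 2*105*617796)/(-681)) = √(356098 - (-617796 + 15015 - 112398 - 50986703880 + 6811200900 + 82530 - 129737160)/681) = √(356098 - 1/681*(-44305872789)) = √(356098 + 14768624263/227) = √(14849458509/227) = √3370827081543/227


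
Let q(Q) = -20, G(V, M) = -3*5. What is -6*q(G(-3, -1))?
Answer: 120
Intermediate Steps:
G(V, M) = -15
-6*q(G(-3, -1)) = -6*(-20) = 120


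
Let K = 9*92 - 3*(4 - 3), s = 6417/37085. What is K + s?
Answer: 30601542/37085 ≈ 825.17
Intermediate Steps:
s = 6417/37085 (s = 6417*(1/37085) = 6417/37085 ≈ 0.17303)
K = 825 (K = 828 - 3*1 = 828 - 3 = 825)
K + s = 825 + 6417/37085 = 30601542/37085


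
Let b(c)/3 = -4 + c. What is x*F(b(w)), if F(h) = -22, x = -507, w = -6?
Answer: 11154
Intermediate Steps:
b(c) = -12 + 3*c (b(c) = 3*(-4 + c) = -12 + 3*c)
x*F(b(w)) = -507*(-22) = 11154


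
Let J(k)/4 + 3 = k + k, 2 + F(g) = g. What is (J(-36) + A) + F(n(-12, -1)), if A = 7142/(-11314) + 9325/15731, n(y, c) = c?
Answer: -26967474777/88990267 ≈ -303.04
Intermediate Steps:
F(g) = -2 + g
J(k) = -12 + 8*k (J(k) = -12 + 4*(k + k) = -12 + 4*(2*k) = -12 + 8*k)
A = -3423876/88990267 (A = 7142*(-1/11314) + 9325*(1/15731) = -3571/5657 + 9325/15731 = -3423876/88990267 ≈ -0.038475)
(J(-36) + A) + F(n(-12, -1)) = ((-12 + 8*(-36)) - 3423876/88990267) + (-2 - 1) = ((-12 - 288) - 3423876/88990267) - 3 = (-300 - 3423876/88990267) - 3 = -26700503976/88990267 - 3 = -26967474777/88990267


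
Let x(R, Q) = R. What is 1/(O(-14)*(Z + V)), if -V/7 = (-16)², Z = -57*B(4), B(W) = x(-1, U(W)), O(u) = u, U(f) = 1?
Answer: 1/24290 ≈ 4.1169e-5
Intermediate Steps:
B(W) = -1
Z = 57 (Z = -57*(-1) = 57)
V = -1792 (V = -7*(-16)² = -7*256 = -1792)
1/(O(-14)*(Z + V)) = 1/(-14*(57 - 1792)) = 1/(-14*(-1735)) = 1/24290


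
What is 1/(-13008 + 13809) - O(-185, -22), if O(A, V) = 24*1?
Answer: -19223/801 ≈ -23.999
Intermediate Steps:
O(A, V) = 24
1/(-13008 + 13809) - O(-185, -22) = 1/(-13008 + 13809) - 1*24 = 1/801 - 24 = -19223/801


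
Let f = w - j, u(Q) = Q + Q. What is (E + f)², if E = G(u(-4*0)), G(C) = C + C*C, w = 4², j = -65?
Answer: 6561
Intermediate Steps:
u(Q) = 2*Q
w = 16
G(C) = C + C²
E = 0 (E = (2*(-4*0))*(1 + 2*(-4*0)) = (2*0)*(1 + 2*0) = 0*(1 + 0) = 0*1 = 0)
f = 81 (f = 16 - 1*(-65) = 16 + 65 = 81)
(E + f)² = (0 + 81)² = 81² = 6561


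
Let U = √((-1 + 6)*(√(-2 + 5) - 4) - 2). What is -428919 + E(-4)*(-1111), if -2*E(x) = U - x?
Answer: -426697 + 1111*I*√(22 - 5*√3)/2 ≈ -4.267e+5 + 2028.9*I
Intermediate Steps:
U = √(-22 + 5*√3) (U = √(5*(√3 - 4) - 2) = √(5*(-4 + √3) - 2) = √((-20 + 5*√3) - 2) = √(-22 + 5*√3) ≈ 3.6524*I)
E(x) = x/2 - √(-22 + 5*√3)/2 (E(x) = -(√(-22 + 5*√3) - x)/2 = x/2 - √(-22 + 5*√3)/2)
-428919 + E(-4)*(-1111) = -428919 + ((½)*(-4) - √(-22 + 5*√3)/2)*(-1111) = -428919 + (-2 - √(-22 + 5*√3)/2)*(-1111) = -428919 + (2222 + 1111*√(-22 + 5*√3)/2) = -426697 + 1111*√(-22 + 5*√3)/2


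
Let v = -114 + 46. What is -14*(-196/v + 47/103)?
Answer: -81844/1751 ≈ -46.741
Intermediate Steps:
v = -68
-14*(-196/v + 47/103) = -14*(-196/(-68) + 47/103) = -14*(-196*(-1/68) + 47*(1/103)) = -14*(49/17 + 47/103) = -14*5846/1751 = -81844/1751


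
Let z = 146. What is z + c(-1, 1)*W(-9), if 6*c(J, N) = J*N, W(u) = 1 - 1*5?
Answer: 440/3 ≈ 146.67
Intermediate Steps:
W(u) = -4 (W(u) = 1 - 5 = -4)
c(J, N) = J*N/6 (c(J, N) = (J*N)/6 = J*N/6)
z + c(-1, 1)*W(-9) = 146 + ((⅙)*(-1)*1)*(-4) = 146 - ⅙*(-4) = 146 + ⅔ = 440/3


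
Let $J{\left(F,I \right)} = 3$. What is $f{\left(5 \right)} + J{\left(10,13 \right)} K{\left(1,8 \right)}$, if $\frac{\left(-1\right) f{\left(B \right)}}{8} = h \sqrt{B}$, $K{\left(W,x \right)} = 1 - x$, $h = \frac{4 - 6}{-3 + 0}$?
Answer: $-21 - \frac{16 \sqrt{5}}{3} \approx -32.926$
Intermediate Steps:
$h = \frac{2}{3}$ ($h = - \frac{2}{-3} = \left(-2\right) \left(- \frac{1}{3}\right) = \frac{2}{3} \approx 0.66667$)
$f{\left(B \right)} = - \frac{16 \sqrt{B}}{3}$ ($f{\left(B \right)} = - 8 \frac{2 \sqrt{B}}{3} = - \frac{16 \sqrt{B}}{3}$)
$f{\left(5 \right)} + J{\left(10,13 \right)} K{\left(1,8 \right)} = - \frac{16 \sqrt{5}}{3} + 3 \left(1 - 8\right) = - \frac{16 \sqrt{5}}{3} + 3 \left(-7\right) = - \frac{16 \sqrt{5}}{3} - 21 = -21 - \frac{16 \sqrt{5}}{3}$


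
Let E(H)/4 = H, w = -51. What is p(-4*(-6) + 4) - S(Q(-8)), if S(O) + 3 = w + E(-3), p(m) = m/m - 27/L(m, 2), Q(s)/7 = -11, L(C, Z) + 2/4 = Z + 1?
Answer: 281/5 ≈ 56.200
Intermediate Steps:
E(H) = 4*H
L(C, Z) = ½ + Z (L(C, Z) = -½ + (Z + 1) = -½ + (1 + Z) = ½ + Z)
Q(s) = -77 (Q(s) = 7*(-11) = -77)
p(m) = -49/5 (p(m) = m/m - 27/(½ + 2) = 1 - 27/5/2 = 1 - 27*⅖ = 1 - 54/5 = -49/5)
S(O) = -66 (S(O) = -3 + (-51 + 4*(-3)) = -3 + (-51 - 12) = -3 - 63 = -66)
p(-4*(-6) + 4) - S(Q(-8)) = -49/5 - 1*(-66) = -49/5 + 66 = 281/5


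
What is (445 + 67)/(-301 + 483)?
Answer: 256/91 ≈ 2.8132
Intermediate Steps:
(445 + 67)/(-301 + 483) = 512/182 = 512*(1/182) = 256/91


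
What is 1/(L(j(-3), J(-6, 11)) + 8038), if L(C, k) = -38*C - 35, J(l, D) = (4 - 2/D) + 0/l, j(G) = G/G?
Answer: 1/7965 ≈ 0.00012555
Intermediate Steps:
j(G) = 1
J(l, D) = 4 - 2/D (J(l, D) = (4 - 2/D) + 0 = 4 - 2/D)
L(C, k) = -35 - 38*C
1/(L(j(-3), J(-6, 11)) + 8038) = 1/((-35 - 38*1) + 8038) = 1/((-35 - 38) + 8038) = 1/(-73 + 8038) = 1/7965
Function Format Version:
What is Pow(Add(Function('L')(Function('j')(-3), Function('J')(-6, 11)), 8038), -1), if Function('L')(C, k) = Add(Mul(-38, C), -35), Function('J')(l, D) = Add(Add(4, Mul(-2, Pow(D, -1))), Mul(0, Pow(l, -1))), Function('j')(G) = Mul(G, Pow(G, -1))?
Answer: Rational(1, 7965) ≈ 0.00012555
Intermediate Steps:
Function('j')(G) = 1
Function('J')(l, D) = Add(4, Mul(-2, Pow(D, -1))) (Function('J')(l, D) = Add(Add(4, Mul(-2, Pow(D, -1))), 0) = Add(4, Mul(-2, Pow(D, -1))))
Function('L')(C, k) = Add(-35, Mul(-38, C))
Pow(Add(Function('L')(Function('j')(-3), Function('J')(-6, 11)), 8038), -1) = Pow(Add(Add(-35, Mul(-38, 1)), 8038), -1) = Pow(Add(Add(-35, -38), 8038), -1) = Pow(Add(-73, 8038), -1) = Pow(7965, -1) = Rational(1, 7965)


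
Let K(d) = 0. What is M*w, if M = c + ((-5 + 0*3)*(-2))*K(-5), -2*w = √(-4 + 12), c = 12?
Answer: -12*√2 ≈ -16.971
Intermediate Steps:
w = -√2 (w = -√(-4 + 12)/2 = -√2 ≈ -1.4142)
M = 12 (M = 12 + ((-5 + 0*3)*(-2))*0 = 12 + ((-5 + 0)*(-2))*0 = 12 - 5*(-2)*0 = 12 + 10*0 = 12 + 0 = 12)
M*w = 12*(-√2) = -12*√2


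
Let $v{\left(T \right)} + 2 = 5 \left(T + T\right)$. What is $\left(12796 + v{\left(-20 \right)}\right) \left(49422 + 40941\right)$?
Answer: $1138031622$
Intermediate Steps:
$v{\left(T \right)} = -2 + 10 T$ ($v{\left(T \right)} = -2 + 5 \left(T + T\right) = -2 + 5 \cdot 2 T = -2 + 10 T$)
$\left(12796 + v{\left(-20 \right)}\right) \left(49422 + 40941\right) = \left(12796 + \left(-2 + 10 \left(-20\right)\right)\right) \left(49422 + 40941\right) = \left(12796 - 202\right) 90363 = 12594 \cdot 90363 = 1138031622$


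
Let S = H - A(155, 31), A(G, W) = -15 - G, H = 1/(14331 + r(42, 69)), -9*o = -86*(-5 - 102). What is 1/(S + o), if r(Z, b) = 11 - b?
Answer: -128457/109502447 ≈ -0.0011731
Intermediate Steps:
o = -9202/9 (o = -(-86)*(-5 - 102)/9 = -(-86)*(-107)/9 = -1/9*9202 = -9202/9 ≈ -1022.4)
H = 1/14273 (H = 1/(14331 + (11 - 1*69)) = 1/(14331 + (11 - 69)) = 1/(14331 - 58) = 1/14273 ≈ 7.0062e-5)
S = 2426411/14273 (S = 1/14273 - (-15 - 1*155) = 1/14273 - (-15 - 155) = 1/14273 - 1*(-170) = 1/14273 + 170 = 2426411/14273 ≈ 170.00)
1/(S + o) = 1/(2426411/14273 - 9202/9) = 1/(-109502447/128457) = -128457/109502447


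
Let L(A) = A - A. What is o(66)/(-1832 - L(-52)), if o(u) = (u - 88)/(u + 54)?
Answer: 11/109920 ≈ 0.00010007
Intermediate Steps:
L(A) = 0
o(u) = (-88 + u)/(54 + u)
o(66)/(-1832 - L(-52)) = ((-88 + 66)/(54 + 66))/(-1832 - 1*0) = (-22/120)/(-1832 + 0) = ((1/120)*(-22))/(-1832) = -11/60*(-1/1832) = 11/109920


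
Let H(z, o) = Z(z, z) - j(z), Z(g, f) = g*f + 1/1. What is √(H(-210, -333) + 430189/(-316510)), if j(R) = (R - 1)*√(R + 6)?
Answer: √(4417839401869710 + 42275360802200*I*√51)/316510 ≈ 210.12 + 7.1713*I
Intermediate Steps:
Z(g, f) = 1 + f*g (Z(g, f) = f*g + 1 = 1 + f*g)
j(R) = √(6 + R)*(-1 + R) (j(R) = (-1 + R)*√(6 + R) = √(6 + R)*(-1 + R))
H(z, o) = 1 + z² - √(6 + z)*(-1 + z) (H(z, o) = (1 + z*z) - √(6 + z)*(-1 + z) = (1 + z²) - √(6 + z)*(-1 + z) = 1 + z² - √(6 + z)*(-1 + z))
√(H(-210, -333) + 430189/(-316510)) = √((1 + (-210)² + √(6 - 210)*(1 - 1*(-210))) + 430189/(-316510)) = √((1 + 44100 + √(-204)*(1 + 210)) + 430189*(-1/316510)) = √((1 + 44100 + (2*I*√51)*211) - 430189/316510) = √((1 + 44100 + 422*I*√51) - 430189/316510) = √((44101 + 422*I*√51) - 430189/316510) = √(13957977321/316510 + 422*I*√51)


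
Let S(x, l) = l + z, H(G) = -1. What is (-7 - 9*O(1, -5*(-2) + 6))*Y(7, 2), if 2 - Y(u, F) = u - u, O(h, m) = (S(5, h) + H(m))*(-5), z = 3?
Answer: 256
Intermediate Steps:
S(x, l) = 3 + l (S(x, l) = l + 3 = 3 + l)
O(h, m) = -10 - 5*h (O(h, m) = ((3 + h) - 1)*(-5) = (2 + h)*(-5) = -10 - 5*h)
Y(u, F) = 2 (Y(u, F) = 2 - (u - u) = 2 - 1*0 = 2 + 0 = 2)
(-7 - 9*O(1, -5*(-2) + 6))*Y(7, 2) = (-7 - 9*(-10 - 5*1))*2 = (-7 - 9*(-10 - 5))*2 = (-7 - 9*(-15))*2 = (-7 + 135)*2 = 128*2 = 256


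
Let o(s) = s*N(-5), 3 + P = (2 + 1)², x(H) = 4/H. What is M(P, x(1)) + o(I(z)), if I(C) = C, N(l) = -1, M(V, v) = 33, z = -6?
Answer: 39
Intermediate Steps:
P = 6 (P = -3 + (2 + 1)² = -3 + 3² = -3 + 9 = 6)
o(s) = -s (o(s) = s*(-1) = -s)
M(P, x(1)) + o(I(z)) = 33 - 1*(-6) = 33 + 6 = 39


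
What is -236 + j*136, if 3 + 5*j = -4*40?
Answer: -23348/5 ≈ -4669.6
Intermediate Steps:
j = -163/5 (j = -⅗ + (-4*40)/5 = -⅗ + (⅕)*(-160) = -⅗ - 32 = -163/5 ≈ -32.600)
-236 + j*136 = -236 - 163/5*136 = -236 - 22168/5 = -23348/5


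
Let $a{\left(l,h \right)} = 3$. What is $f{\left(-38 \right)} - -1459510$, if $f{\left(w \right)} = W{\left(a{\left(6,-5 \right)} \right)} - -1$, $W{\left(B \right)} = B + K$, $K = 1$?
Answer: $1459515$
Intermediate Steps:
$W{\left(B \right)} = 1 + B$ ($W{\left(B \right)} = B + 1 = 1 + B$)
$f{\left(w \right)} = 5$ ($f{\left(w \right)} = \left(1 + 3\right) - -1 = 4 + 1 = 5$)
$f{\left(-38 \right)} - -1459510 = 5 - -1459510 = 5 + 1459510 = 1459515$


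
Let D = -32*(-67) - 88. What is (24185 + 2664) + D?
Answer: 28905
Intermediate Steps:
D = 2056 (D = 2144 - 88 = 2056)
(24185 + 2664) + D = (24185 + 2664) + 2056 = 26849 + 2056 = 28905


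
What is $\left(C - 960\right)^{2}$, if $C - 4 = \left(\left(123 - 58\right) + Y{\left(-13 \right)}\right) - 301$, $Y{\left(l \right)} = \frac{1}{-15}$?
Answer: $\frac{319730161}{225} \approx 1.421 \cdot 10^{6}$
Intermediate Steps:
$Y{\left(l \right)} = - \frac{1}{15}$
$C = - \frac{3481}{15}$ ($C = 4 + \left(\left(\left(123 - 58\right) - \frac{1}{15}\right) - 301\right) = 4 + \left(\left(65 - \frac{1}{15}\right) - 301\right) = 4 + \left(\frac{974}{15} - 301\right) = 4 - \frac{3541}{15} = - \frac{3481}{15} \approx -232.07$)
$\left(C - 960\right)^{2} = \left(- \frac{3481}{15} - 960\right)^{2} = \left(- \frac{17881}{15}\right)^{2} = \frac{319730161}{225}$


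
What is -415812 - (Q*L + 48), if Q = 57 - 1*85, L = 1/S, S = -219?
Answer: -91073368/219 ≈ -4.1586e+5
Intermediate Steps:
L = -1/219 (L = 1/(-219) = -1/219 ≈ -0.0045662)
Q = -28 (Q = 57 - 85 = -28)
-415812 - (Q*L + 48) = -415812 - (-28*(-1/219) + 48) = -415812 - (28/219 + 48) = -415812 - 1*10540/219 = -415812 - 10540/219 = -91073368/219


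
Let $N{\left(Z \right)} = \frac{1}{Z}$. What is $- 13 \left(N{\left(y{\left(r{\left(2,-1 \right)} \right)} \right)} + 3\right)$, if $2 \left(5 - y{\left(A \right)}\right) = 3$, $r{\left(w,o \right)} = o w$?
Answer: $- \frac{299}{7} \approx -42.714$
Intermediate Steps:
$y{\left(A \right)} = \frac{7}{2}$ ($y{\left(A \right)} = 5 - \frac{3}{2} = \frac{7}{2}$)
$- 13 \left(N{\left(y{\left(r{\left(2,-1 \right)} \right)} \right)} + 3\right) = - 13 \left(\frac{1}{\frac{7}{2}} + 3\right) = - 13 \left(\frac{2}{7} + 3\right) = \left(-13\right) \frac{23}{7} = - \frac{299}{7}$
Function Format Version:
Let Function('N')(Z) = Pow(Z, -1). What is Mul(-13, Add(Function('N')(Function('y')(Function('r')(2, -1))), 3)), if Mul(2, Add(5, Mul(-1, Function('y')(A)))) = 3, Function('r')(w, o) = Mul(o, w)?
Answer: Rational(-299, 7) ≈ -42.714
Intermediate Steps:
Function('y')(A) = Rational(7, 2) (Function('y')(A) = Add(5, Mul(Rational(-1, 2), 3)) = Add(5, Rational(-3, 2)) = Rational(7, 2))
Mul(-13, Add(Function('N')(Function('y')(Function('r')(2, -1))), 3)) = Mul(-13, Add(Pow(Rational(7, 2), -1), 3)) = Mul(-13, Add(Rational(2, 7), 3)) = Mul(-13, Rational(23, 7)) = Rational(-299, 7)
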